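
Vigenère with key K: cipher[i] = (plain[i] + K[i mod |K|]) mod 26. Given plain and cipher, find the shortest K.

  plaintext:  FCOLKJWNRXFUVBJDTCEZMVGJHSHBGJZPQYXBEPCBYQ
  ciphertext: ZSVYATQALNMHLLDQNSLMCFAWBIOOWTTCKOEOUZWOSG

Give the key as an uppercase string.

  i= 0: Z-F = 20 → U
  i= 1: S-C = 16 → Q
  i= 2: V-O =  7 → H
  i= 3: Y-L = 13 → N
  i= 4: A-K = 16 → Q
  i= 5: T-J = 10 → K
  i= 6: Q-W = 20 → U
  i= 7: A-N = 13 → N
  i= 8: L-R = 20 → U
  i= 9: N-X = 16 → Q
  i=10: M-F =  7 → H
  i=11: H-U = 13 → N
  i=12: L-V = 16 → Q
  i=13: L-B = 10 → K
  i=14: D-J = 20 → U
  i=15: Q-D = 13 → N
  i=16: N-T = 20 → U
  i=17: S-C = 16 → Q
  i=18: L-E =  7 → H
  i=19: M-Z = 13 → N
  i=20: C-M = 16 → Q
  i=21: F-V = 10 → K
  i=22: A-G = 20 → U
  i=23: W-J = 13 → N
  i=24: B-H = 20 → U
  i=25: I-S = 16 → Q
  i=26: O-H =  7 → H
  i=27: O-B = 13 → N
  i=28: W-G = 16 → Q
  i=29: T-J = 10 → K
  i=30: T-Z = 20 → U
  i=31: C-P = 13 → N
  i=32: K-Q = 20 → U
  i=33: O-Y = 16 → Q
  i=34: E-X =  7 → H
  i=35: O-B = 13 → N
  i=36: U-E = 16 → Q
  i=37: Z-P = 10 → K
  i=38: W-C = 20 → U
  i=39: O-B = 13 → N
  i=40: S-Y = 20 → U
  i=41: G-Q = 16 → Q
  shifts repeat with period 8: UQHNQKUN

UQHNQKUN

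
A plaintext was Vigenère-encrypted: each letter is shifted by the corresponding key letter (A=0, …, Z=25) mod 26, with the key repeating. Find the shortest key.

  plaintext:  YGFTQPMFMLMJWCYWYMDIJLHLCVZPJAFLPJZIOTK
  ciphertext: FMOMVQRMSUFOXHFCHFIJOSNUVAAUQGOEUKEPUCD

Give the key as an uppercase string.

HGJTFBF

  i= 0: F-Y =  7 → H
  i= 1: M-G =  6 → G
  i= 2: O-F =  9 → J
  i= 3: M-T = 19 → T
  i= 4: V-Q =  5 → F
  i= 5: Q-P =  1 → B
  i= 6: R-M =  5 → F
  i= 7: M-F =  7 → H
  i= 8: S-M =  6 → G
  i= 9: U-L =  9 → J
  i=10: F-M = 19 → T
  i=11: O-J =  5 → F
  i=12: X-W =  1 → B
  i=13: H-C =  5 → F
  i=14: F-Y =  7 → H
  i=15: C-W =  6 → G
  i=16: H-Y =  9 → J
  i=17: F-M = 19 → T
  i=18: I-D =  5 → F
  i=19: J-I =  1 → B
  i=20: O-J =  5 → F
  i=21: S-L =  7 → H
  i=22: N-H =  6 → G
  i=23: U-L =  9 → J
  i=24: V-C = 19 → T
  i=25: A-V =  5 → F
  i=26: A-Z =  1 → B
  i=27: U-P =  5 → F
  i=28: Q-J =  7 → H
  i=29: G-A =  6 → G
  i=30: O-F =  9 → J
  i=31: E-L = 19 → T
  i=32: U-P =  5 → F
  i=33: K-J =  1 → B
  i=34: E-Z =  5 → F
  i=35: P-I =  7 → H
  i=36: U-O =  6 → G
  i=37: C-T =  9 → J
  i=38: D-K = 19 → T
  shifts repeat with period 7: HGJTFBF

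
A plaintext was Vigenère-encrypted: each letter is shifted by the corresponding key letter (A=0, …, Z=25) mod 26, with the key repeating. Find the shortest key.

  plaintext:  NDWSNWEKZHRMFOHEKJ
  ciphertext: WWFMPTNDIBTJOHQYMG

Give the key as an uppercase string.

  i= 0: W-N =  9 → J
  i= 1: W-D = 19 → T
  i= 2: F-W =  9 → J
  i= 3: M-S = 20 → U
  i= 4: P-N =  2 → C
  i= 5: T-W = 23 → X
  i= 6: N-E =  9 → J
  i= 7: D-K = 19 → T
  i= 8: I-Z =  9 → J
  i= 9: B-H = 20 → U
  i=10: T-R =  2 → C
  i=11: J-M = 23 → X
  i=12: O-F =  9 → J
  i=13: H-O = 19 → T
  i=14: Q-H =  9 → J
  i=15: Y-E = 20 → U
  i=16: M-K =  2 → C
  i=17: G-J = 23 → X
  shifts repeat with period 6: JTJUCX

JTJUCX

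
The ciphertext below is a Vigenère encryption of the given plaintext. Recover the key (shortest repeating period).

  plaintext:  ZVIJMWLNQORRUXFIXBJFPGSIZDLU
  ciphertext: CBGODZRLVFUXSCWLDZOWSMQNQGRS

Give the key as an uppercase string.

DGYFR

  i= 0: C-Z =  3 → D
  i= 1: B-V =  6 → G
  i= 2: G-I = 24 → Y
  i= 3: O-J =  5 → F
  i= 4: D-M = 17 → R
  i= 5: Z-W =  3 → D
  i= 6: R-L =  6 → G
  i= 7: L-N = 24 → Y
  i= 8: V-Q =  5 → F
  i= 9: F-O = 17 → R
  i=10: U-R =  3 → D
  i=11: X-R =  6 → G
  i=12: S-U = 24 → Y
  i=13: C-X =  5 → F
  i=14: W-F = 17 → R
  i=15: L-I =  3 → D
  i=16: D-X =  6 → G
  i=17: Z-B = 24 → Y
  i=18: O-J =  5 → F
  i=19: W-F = 17 → R
  i=20: S-P =  3 → D
  i=21: M-G =  6 → G
  i=22: Q-S = 24 → Y
  i=23: N-I =  5 → F
  i=24: Q-Z = 17 → R
  i=25: G-D =  3 → D
  i=26: R-L =  6 → G
  i=27: S-U = 24 → Y
  shifts repeat with period 5: DGYFR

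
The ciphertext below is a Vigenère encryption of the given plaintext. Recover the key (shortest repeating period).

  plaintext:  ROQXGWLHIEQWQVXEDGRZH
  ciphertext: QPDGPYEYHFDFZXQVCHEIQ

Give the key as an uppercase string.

ZBNJJCTR

  i= 0: Q-R = 25 → Z
  i= 1: P-O =  1 → B
  i= 2: D-Q = 13 → N
  i= 3: G-X =  9 → J
  i= 4: P-G =  9 → J
  i= 5: Y-W =  2 → C
  i= 6: E-L = 19 → T
  i= 7: Y-H = 17 → R
  i= 8: H-I = 25 → Z
  i= 9: F-E =  1 → B
  i=10: D-Q = 13 → N
  i=11: F-W =  9 → J
  i=12: Z-Q =  9 → J
  i=13: X-V =  2 → C
  i=14: Q-X = 19 → T
  i=15: V-E = 17 → R
  i=16: C-D = 25 → Z
  i=17: H-G =  1 → B
  i=18: E-R = 13 → N
  i=19: I-Z =  9 → J
  i=20: Q-H =  9 → J
  shifts repeat with period 8: ZBNJJCTR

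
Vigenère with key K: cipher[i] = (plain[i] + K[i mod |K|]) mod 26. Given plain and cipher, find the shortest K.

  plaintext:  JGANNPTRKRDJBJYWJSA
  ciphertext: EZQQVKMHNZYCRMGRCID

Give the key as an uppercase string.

VTQDI

  i= 0: E-J = 21 → V
  i= 1: Z-G = 19 → T
  i= 2: Q-A = 16 → Q
  i= 3: Q-N =  3 → D
  i= 4: V-N =  8 → I
  i= 5: K-P = 21 → V
  i= 6: M-T = 19 → T
  i= 7: H-R = 16 → Q
  i= 8: N-K =  3 → D
  i= 9: Z-R =  8 → I
  i=10: Y-D = 21 → V
  i=11: C-J = 19 → T
  i=12: R-B = 16 → Q
  i=13: M-J =  3 → D
  i=14: G-Y =  8 → I
  i=15: R-W = 21 → V
  i=16: C-J = 19 → T
  i=17: I-S = 16 → Q
  i=18: D-A =  3 → D
  shifts repeat with period 5: VTQDI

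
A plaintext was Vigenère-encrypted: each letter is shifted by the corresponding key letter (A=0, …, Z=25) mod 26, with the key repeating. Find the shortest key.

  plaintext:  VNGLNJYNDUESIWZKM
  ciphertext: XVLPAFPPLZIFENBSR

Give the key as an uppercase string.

CIFENWR

  i= 0: X-V =  2 → C
  i= 1: V-N =  8 → I
  i= 2: L-G =  5 → F
  i= 3: P-L =  4 → E
  i= 4: A-N = 13 → N
  i= 5: F-J = 22 → W
  i= 6: P-Y = 17 → R
  i= 7: P-N =  2 → C
  i= 8: L-D =  8 → I
  i= 9: Z-U =  5 → F
  i=10: I-E =  4 → E
  i=11: F-S = 13 → N
  i=12: E-I = 22 → W
  i=13: N-W = 17 → R
  i=14: B-Z =  2 → C
  i=15: S-K =  8 → I
  i=16: R-M =  5 → F
  shifts repeat with period 7: CIFENWR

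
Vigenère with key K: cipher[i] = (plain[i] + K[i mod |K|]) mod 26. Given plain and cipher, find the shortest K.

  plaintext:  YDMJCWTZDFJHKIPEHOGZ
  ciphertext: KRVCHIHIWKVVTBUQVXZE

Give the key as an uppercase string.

MOJTF

  i= 0: K-Y = 12 → M
  i= 1: R-D = 14 → O
  i= 2: V-M =  9 → J
  i= 3: C-J = 19 → T
  i= 4: H-C =  5 → F
  i= 5: I-W = 12 → M
  i= 6: H-T = 14 → O
  i= 7: I-Z =  9 → J
  i= 8: W-D = 19 → T
  i= 9: K-F =  5 → F
  i=10: V-J = 12 → M
  i=11: V-H = 14 → O
  i=12: T-K =  9 → J
  i=13: B-I = 19 → T
  i=14: U-P =  5 → F
  i=15: Q-E = 12 → M
  i=16: V-H = 14 → O
  i=17: X-O =  9 → J
  i=18: Z-G = 19 → T
  i=19: E-Z =  5 → F
  shifts repeat with period 5: MOJTF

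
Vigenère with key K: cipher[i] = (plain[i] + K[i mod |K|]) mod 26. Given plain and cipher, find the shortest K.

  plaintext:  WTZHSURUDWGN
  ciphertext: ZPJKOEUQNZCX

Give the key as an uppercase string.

  i= 0: Z-W =  3 → D
  i= 1: P-T = 22 → W
  i= 2: J-Z = 10 → K
  i= 3: K-H =  3 → D
  i= 4: O-S = 22 → W
  i= 5: E-U = 10 → K
  i= 6: U-R =  3 → D
  i= 7: Q-U = 22 → W
  i= 8: N-D = 10 → K
  i= 9: Z-W =  3 → D
  i=10: C-G = 22 → W
  i=11: X-N = 10 → K
  shifts repeat with period 3: DWK

DWK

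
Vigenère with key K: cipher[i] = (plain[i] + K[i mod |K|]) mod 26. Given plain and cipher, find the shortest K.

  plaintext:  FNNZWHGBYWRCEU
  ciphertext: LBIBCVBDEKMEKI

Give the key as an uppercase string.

GOVC

  i= 0: L-F =  6 → G
  i= 1: B-N = 14 → O
  i= 2: I-N = 21 → V
  i= 3: B-Z =  2 → C
  i= 4: C-W =  6 → G
  i= 5: V-H = 14 → O
  i= 6: B-G = 21 → V
  i= 7: D-B =  2 → C
  i= 8: E-Y =  6 → G
  i= 9: K-W = 14 → O
  i=10: M-R = 21 → V
  i=11: E-C =  2 → C
  i=12: K-E =  6 → G
  i=13: I-U = 14 → O
  shifts repeat with period 4: GOVC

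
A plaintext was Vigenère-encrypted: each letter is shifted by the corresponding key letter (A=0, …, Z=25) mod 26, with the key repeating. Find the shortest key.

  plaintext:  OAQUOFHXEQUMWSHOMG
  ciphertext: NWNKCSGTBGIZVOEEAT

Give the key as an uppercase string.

ZWXQON

  i= 0: N-O = 25 → Z
  i= 1: W-A = 22 → W
  i= 2: N-Q = 23 → X
  i= 3: K-U = 16 → Q
  i= 4: C-O = 14 → O
  i= 5: S-F = 13 → N
  i= 6: G-H = 25 → Z
  i= 7: T-X = 22 → W
  i= 8: B-E = 23 → X
  i= 9: G-Q = 16 → Q
  i=10: I-U = 14 → O
  i=11: Z-M = 13 → N
  i=12: V-W = 25 → Z
  i=13: O-S = 22 → W
  i=14: E-H = 23 → X
  i=15: E-O = 16 → Q
  i=16: A-M = 14 → O
  i=17: T-G = 13 → N
  shifts repeat with period 6: ZWXQON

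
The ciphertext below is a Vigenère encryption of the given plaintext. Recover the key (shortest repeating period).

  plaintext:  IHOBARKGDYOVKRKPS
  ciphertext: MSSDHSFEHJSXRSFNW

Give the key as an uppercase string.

  i= 0: M-I =  4 → E
  i= 1: S-H = 11 → L
  i= 2: S-O =  4 → E
  i= 3: D-B =  2 → C
  i= 4: H-A =  7 → H
  i= 5: S-R =  1 → B
  i= 6: F-K = 21 → V
  i= 7: E-G = 24 → Y
  i= 8: H-D =  4 → E
  i= 9: J-Y = 11 → L
  i=10: S-O =  4 → E
  i=11: X-V =  2 → C
  i=12: R-K =  7 → H
  i=13: S-R =  1 → B
  i=14: F-K = 21 → V
  i=15: N-P = 24 → Y
  i=16: W-S =  4 → E
  shifts repeat with period 8: ELECHBVY

ELECHBVY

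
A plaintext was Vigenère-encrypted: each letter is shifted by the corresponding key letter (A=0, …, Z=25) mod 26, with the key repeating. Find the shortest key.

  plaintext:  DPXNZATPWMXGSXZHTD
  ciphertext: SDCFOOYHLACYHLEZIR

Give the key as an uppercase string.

  i= 0: S-D = 15 → P
  i= 1: D-P = 14 → O
  i= 2: C-X =  5 → F
  i= 3: F-N = 18 → S
  i= 4: O-Z = 15 → P
  i= 5: O-A = 14 → O
  i= 6: Y-T =  5 → F
  i= 7: H-P = 18 → S
  i= 8: L-W = 15 → P
  i= 9: A-M = 14 → O
  i=10: C-X =  5 → F
  i=11: Y-G = 18 → S
  i=12: H-S = 15 → P
  i=13: L-X = 14 → O
  i=14: E-Z =  5 → F
  i=15: Z-H = 18 → S
  i=16: I-T = 15 → P
  i=17: R-D = 14 → O
  shifts repeat with period 4: POFS

POFS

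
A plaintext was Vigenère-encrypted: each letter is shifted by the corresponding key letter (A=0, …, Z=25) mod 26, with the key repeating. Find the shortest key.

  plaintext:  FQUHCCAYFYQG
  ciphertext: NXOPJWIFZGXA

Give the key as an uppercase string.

  i= 0: N-F =  8 → I
  i= 1: X-Q =  7 → H
  i= 2: O-U = 20 → U
  i= 3: P-H =  8 → I
  i= 4: J-C =  7 → H
  i= 5: W-C = 20 → U
  i= 6: I-A =  8 → I
  i= 7: F-Y =  7 → H
  i= 8: Z-F = 20 → U
  i= 9: G-Y =  8 → I
  i=10: X-Q =  7 → H
  i=11: A-G = 20 → U
  shifts repeat with period 3: IHU

IHU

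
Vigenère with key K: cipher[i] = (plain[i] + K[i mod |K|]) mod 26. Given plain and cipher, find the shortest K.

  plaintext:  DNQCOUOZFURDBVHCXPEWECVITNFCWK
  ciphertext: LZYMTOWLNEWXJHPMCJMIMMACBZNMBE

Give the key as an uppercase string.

IMIKFU

  i= 0: L-D =  8 → I
  i= 1: Z-N = 12 → M
  i= 2: Y-Q =  8 → I
  i= 3: M-C = 10 → K
  i= 4: T-O =  5 → F
  i= 5: O-U = 20 → U
  i= 6: W-O =  8 → I
  i= 7: L-Z = 12 → M
  i= 8: N-F =  8 → I
  i= 9: E-U = 10 → K
  i=10: W-R =  5 → F
  i=11: X-D = 20 → U
  i=12: J-B =  8 → I
  i=13: H-V = 12 → M
  i=14: P-H =  8 → I
  i=15: M-C = 10 → K
  i=16: C-X =  5 → F
  i=17: J-P = 20 → U
  i=18: M-E =  8 → I
  i=19: I-W = 12 → M
  i=20: M-E =  8 → I
  i=21: M-C = 10 → K
  i=22: A-V =  5 → F
  i=23: C-I = 20 → U
  i=24: B-T =  8 → I
  i=25: Z-N = 12 → M
  i=26: N-F =  8 → I
  i=27: M-C = 10 → K
  i=28: B-W =  5 → F
  i=29: E-K = 20 → U
  shifts repeat with period 6: IMIKFU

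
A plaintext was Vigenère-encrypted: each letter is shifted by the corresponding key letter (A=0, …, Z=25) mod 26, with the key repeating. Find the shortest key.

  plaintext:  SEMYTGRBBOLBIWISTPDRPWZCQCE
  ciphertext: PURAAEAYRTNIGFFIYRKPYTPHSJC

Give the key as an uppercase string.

XQFCHYJ

  i= 0: P-S = 23 → X
  i= 1: U-E = 16 → Q
  i= 2: R-M =  5 → F
  i= 3: A-Y =  2 → C
  i= 4: A-T =  7 → H
  i= 5: E-G = 24 → Y
  i= 6: A-R =  9 → J
  i= 7: Y-B = 23 → X
  i= 8: R-B = 16 → Q
  i= 9: T-O =  5 → F
  i=10: N-L =  2 → C
  i=11: I-B =  7 → H
  i=12: G-I = 24 → Y
  i=13: F-W =  9 → J
  i=14: F-I = 23 → X
  i=15: I-S = 16 → Q
  i=16: Y-T =  5 → F
  i=17: R-P =  2 → C
  i=18: K-D =  7 → H
  i=19: P-R = 24 → Y
  i=20: Y-P =  9 → J
  i=21: T-W = 23 → X
  i=22: P-Z = 16 → Q
  i=23: H-C =  5 → F
  i=24: S-Q =  2 → C
  i=25: J-C =  7 → H
  i=26: C-E = 24 → Y
  shifts repeat with period 7: XQFCHYJ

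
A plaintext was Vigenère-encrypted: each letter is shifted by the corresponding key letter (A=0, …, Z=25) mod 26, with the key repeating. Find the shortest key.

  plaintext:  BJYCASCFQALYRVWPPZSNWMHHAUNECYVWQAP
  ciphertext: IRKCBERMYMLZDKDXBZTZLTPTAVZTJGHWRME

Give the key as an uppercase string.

  i= 0: I-B =  7 → H
  i= 1: R-J =  8 → I
  i= 2: K-Y = 12 → M
  i= 3: C-C =  0 → A
  i= 4: B-A =  1 → B
  i= 5: E-S = 12 → M
  i= 6: R-C = 15 → P
  i= 7: M-F =  7 → H
  i= 8: Y-Q =  8 → I
  i= 9: M-A = 12 → M
  i=10: L-L =  0 → A
  i=11: Z-Y =  1 → B
  i=12: D-R = 12 → M
  i=13: K-V = 15 → P
  i=14: D-W =  7 → H
  i=15: X-P =  8 → I
  i=16: B-P = 12 → M
  i=17: Z-Z =  0 → A
  i=18: T-S =  1 → B
  i=19: Z-N = 12 → M
  i=20: L-W = 15 → P
  i=21: T-M =  7 → H
  i=22: P-H =  8 → I
  i=23: T-H = 12 → M
  i=24: A-A =  0 → A
  i=25: V-U =  1 → B
  i=26: Z-N = 12 → M
  i=27: T-E = 15 → P
  i=28: J-C =  7 → H
  i=29: G-Y =  8 → I
  i=30: H-V = 12 → M
  i=31: W-W =  0 → A
  i=32: R-Q =  1 → B
  i=33: M-A = 12 → M
  i=34: E-P = 15 → P
  shifts repeat with period 7: HIMABMP

HIMABMP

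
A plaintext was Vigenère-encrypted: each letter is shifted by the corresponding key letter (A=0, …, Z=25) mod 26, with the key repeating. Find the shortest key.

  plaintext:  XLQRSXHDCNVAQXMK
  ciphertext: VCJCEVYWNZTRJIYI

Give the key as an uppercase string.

YRTLM

  i= 0: V-X = 24 → Y
  i= 1: C-L = 17 → R
  i= 2: J-Q = 19 → T
  i= 3: C-R = 11 → L
  i= 4: E-S = 12 → M
  i= 5: V-X = 24 → Y
  i= 6: Y-H = 17 → R
  i= 7: W-D = 19 → T
  i= 8: N-C = 11 → L
  i= 9: Z-N = 12 → M
  i=10: T-V = 24 → Y
  i=11: R-A = 17 → R
  i=12: J-Q = 19 → T
  i=13: I-X = 11 → L
  i=14: Y-M = 12 → M
  i=15: I-K = 24 → Y
  shifts repeat with period 5: YRTLM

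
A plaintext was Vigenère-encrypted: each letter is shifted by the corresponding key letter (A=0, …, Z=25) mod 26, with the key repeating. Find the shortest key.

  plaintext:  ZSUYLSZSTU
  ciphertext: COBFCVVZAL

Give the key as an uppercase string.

DWHHR

  i= 0: C-Z =  3 → D
  i= 1: O-S = 22 → W
  i= 2: B-U =  7 → H
  i= 3: F-Y =  7 → H
  i= 4: C-L = 17 → R
  i= 5: V-S =  3 → D
  i= 6: V-Z = 22 → W
  i= 7: Z-S =  7 → H
  i= 8: A-T =  7 → H
  i= 9: L-U = 17 → R
  shifts repeat with period 5: DWHHR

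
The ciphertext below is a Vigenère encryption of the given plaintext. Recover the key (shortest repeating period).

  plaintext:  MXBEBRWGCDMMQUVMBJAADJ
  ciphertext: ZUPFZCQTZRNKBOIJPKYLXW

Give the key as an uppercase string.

NXOBYLU

  i= 0: Z-M = 13 → N
  i= 1: U-X = 23 → X
  i= 2: P-B = 14 → O
  i= 3: F-E =  1 → B
  i= 4: Z-B = 24 → Y
  i= 5: C-R = 11 → L
  i= 6: Q-W = 20 → U
  i= 7: T-G = 13 → N
  i= 8: Z-C = 23 → X
  i= 9: R-D = 14 → O
  i=10: N-M =  1 → B
  i=11: K-M = 24 → Y
  i=12: B-Q = 11 → L
  i=13: O-U = 20 → U
  i=14: I-V = 13 → N
  i=15: J-M = 23 → X
  i=16: P-B = 14 → O
  i=17: K-J =  1 → B
  i=18: Y-A = 24 → Y
  i=19: L-A = 11 → L
  i=20: X-D = 20 → U
  i=21: W-J = 13 → N
  shifts repeat with period 7: NXOBYLU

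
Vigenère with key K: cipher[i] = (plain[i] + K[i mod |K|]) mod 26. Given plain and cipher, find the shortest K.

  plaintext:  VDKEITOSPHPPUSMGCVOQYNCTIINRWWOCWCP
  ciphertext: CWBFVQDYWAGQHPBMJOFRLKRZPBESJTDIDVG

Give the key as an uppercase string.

HTRBNXPG

  i= 0: C-V =  7 → H
  i= 1: W-D = 19 → T
  i= 2: B-K = 17 → R
  i= 3: F-E =  1 → B
  i= 4: V-I = 13 → N
  i= 5: Q-T = 23 → X
  i= 6: D-O = 15 → P
  i= 7: Y-S =  6 → G
  i= 8: W-P =  7 → H
  i= 9: A-H = 19 → T
  i=10: G-P = 17 → R
  i=11: Q-P =  1 → B
  i=12: H-U = 13 → N
  i=13: P-S = 23 → X
  i=14: B-M = 15 → P
  i=15: M-G =  6 → G
  i=16: J-C =  7 → H
  i=17: O-V = 19 → T
  i=18: F-O = 17 → R
  i=19: R-Q =  1 → B
  i=20: L-Y = 13 → N
  i=21: K-N = 23 → X
  i=22: R-C = 15 → P
  i=23: Z-T =  6 → G
  i=24: P-I =  7 → H
  i=25: B-I = 19 → T
  i=26: E-N = 17 → R
  i=27: S-R =  1 → B
  i=28: J-W = 13 → N
  i=29: T-W = 23 → X
  i=30: D-O = 15 → P
  i=31: I-C =  6 → G
  i=32: D-W =  7 → H
  i=33: V-C = 19 → T
  i=34: G-P = 17 → R
  shifts repeat with period 8: HTRBNXPG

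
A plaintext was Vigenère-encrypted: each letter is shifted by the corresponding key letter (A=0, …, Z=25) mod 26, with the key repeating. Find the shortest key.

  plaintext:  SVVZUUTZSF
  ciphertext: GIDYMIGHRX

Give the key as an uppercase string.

  i= 0: G-S = 14 → O
  i= 1: I-V = 13 → N
  i= 2: D-V =  8 → I
  i= 3: Y-Z = 25 → Z
  i= 4: M-U = 18 → S
  i= 5: I-U = 14 → O
  i= 6: G-T = 13 → N
  i= 7: H-Z =  8 → I
  i= 8: R-S = 25 → Z
  i= 9: X-F = 18 → S
  shifts repeat with period 5: ONIZS

ONIZS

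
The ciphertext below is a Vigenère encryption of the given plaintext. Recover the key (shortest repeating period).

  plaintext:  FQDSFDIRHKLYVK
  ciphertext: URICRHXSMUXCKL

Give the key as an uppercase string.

  i= 0: U-F = 15 → P
  i= 1: R-Q =  1 → B
  i= 2: I-D =  5 → F
  i= 3: C-S = 10 → K
  i= 4: R-F = 12 → M
  i= 5: H-D =  4 → E
  i= 6: X-I = 15 → P
  i= 7: S-R =  1 → B
  i= 8: M-H =  5 → F
  i= 9: U-K = 10 → K
  i=10: X-L = 12 → M
  i=11: C-Y =  4 → E
  i=12: K-V = 15 → P
  i=13: L-K =  1 → B
  shifts repeat with period 6: PBFKME

PBFKME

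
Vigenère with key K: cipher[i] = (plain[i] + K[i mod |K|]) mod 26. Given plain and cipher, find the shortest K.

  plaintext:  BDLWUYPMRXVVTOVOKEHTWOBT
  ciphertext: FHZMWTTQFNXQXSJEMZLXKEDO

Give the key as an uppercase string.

EEOQCV

  i= 0: F-B =  4 → E
  i= 1: H-D =  4 → E
  i= 2: Z-L = 14 → O
  i= 3: M-W = 16 → Q
  i= 4: W-U =  2 → C
  i= 5: T-Y = 21 → V
  i= 6: T-P =  4 → E
  i= 7: Q-M =  4 → E
  i= 8: F-R = 14 → O
  i= 9: N-X = 16 → Q
  i=10: X-V =  2 → C
  i=11: Q-V = 21 → V
  i=12: X-T =  4 → E
  i=13: S-O =  4 → E
  i=14: J-V = 14 → O
  i=15: E-O = 16 → Q
  i=16: M-K =  2 → C
  i=17: Z-E = 21 → V
  i=18: L-H =  4 → E
  i=19: X-T =  4 → E
  i=20: K-W = 14 → O
  i=21: E-O = 16 → Q
  i=22: D-B =  2 → C
  i=23: O-T = 21 → V
  shifts repeat with period 6: EEOQCV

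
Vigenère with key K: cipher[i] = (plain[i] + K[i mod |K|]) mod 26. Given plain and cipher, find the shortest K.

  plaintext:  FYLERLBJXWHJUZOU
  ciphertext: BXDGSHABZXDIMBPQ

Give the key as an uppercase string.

WZSCB

  i= 0: B-F = 22 → W
  i= 1: X-Y = 25 → Z
  i= 2: D-L = 18 → S
  i= 3: G-E =  2 → C
  i= 4: S-R =  1 → B
  i= 5: H-L = 22 → W
  i= 6: A-B = 25 → Z
  i= 7: B-J = 18 → S
  i= 8: Z-X =  2 → C
  i= 9: X-W =  1 → B
  i=10: D-H = 22 → W
  i=11: I-J = 25 → Z
  i=12: M-U = 18 → S
  i=13: B-Z =  2 → C
  i=14: P-O =  1 → B
  i=15: Q-U = 22 → W
  shifts repeat with period 5: WZSCB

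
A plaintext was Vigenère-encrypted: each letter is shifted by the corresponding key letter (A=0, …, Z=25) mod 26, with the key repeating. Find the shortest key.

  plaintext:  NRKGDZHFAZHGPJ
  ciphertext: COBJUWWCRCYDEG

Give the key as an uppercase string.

PXRDRX

  i= 0: C-N = 15 → P
  i= 1: O-R = 23 → X
  i= 2: B-K = 17 → R
  i= 3: J-G =  3 → D
  i= 4: U-D = 17 → R
  i= 5: W-Z = 23 → X
  i= 6: W-H = 15 → P
  i= 7: C-F = 23 → X
  i= 8: R-A = 17 → R
  i= 9: C-Z =  3 → D
  i=10: Y-H = 17 → R
  i=11: D-G = 23 → X
  i=12: E-P = 15 → P
  i=13: G-J = 23 → X
  shifts repeat with period 6: PXRDRX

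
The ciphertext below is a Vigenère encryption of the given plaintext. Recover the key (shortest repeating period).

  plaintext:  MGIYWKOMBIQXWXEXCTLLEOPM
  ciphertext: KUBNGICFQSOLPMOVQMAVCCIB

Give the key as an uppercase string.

  i= 0: K-M = 24 → Y
  i= 1: U-G = 14 → O
  i= 2: B-I = 19 → T
  i= 3: N-Y = 15 → P
  i= 4: G-W = 10 → K
  i= 5: I-K = 24 → Y
  i= 6: C-O = 14 → O
  i= 7: F-M = 19 → T
  i= 8: Q-B = 15 → P
  i= 9: S-I = 10 → K
  i=10: O-Q = 24 → Y
  i=11: L-X = 14 → O
  i=12: P-W = 19 → T
  i=13: M-X = 15 → P
  i=14: O-E = 10 → K
  i=15: V-X = 24 → Y
  i=16: Q-C = 14 → O
  i=17: M-T = 19 → T
  i=18: A-L = 15 → P
  i=19: V-L = 10 → K
  i=20: C-E = 24 → Y
  i=21: C-O = 14 → O
  i=22: I-P = 19 → T
  i=23: B-M = 15 → P
  shifts repeat with period 5: YOTPK

YOTPK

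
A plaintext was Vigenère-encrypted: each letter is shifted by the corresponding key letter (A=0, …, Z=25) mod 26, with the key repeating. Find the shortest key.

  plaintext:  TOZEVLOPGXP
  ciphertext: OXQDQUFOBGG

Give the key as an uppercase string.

VJRZ

  i= 0: O-T = 21 → V
  i= 1: X-O =  9 → J
  i= 2: Q-Z = 17 → R
  i= 3: D-E = 25 → Z
  i= 4: Q-V = 21 → V
  i= 5: U-L =  9 → J
  i= 6: F-O = 17 → R
  i= 7: O-P = 25 → Z
  i= 8: B-G = 21 → V
  i= 9: G-X =  9 → J
  i=10: G-P = 17 → R
  shifts repeat with period 4: VJRZ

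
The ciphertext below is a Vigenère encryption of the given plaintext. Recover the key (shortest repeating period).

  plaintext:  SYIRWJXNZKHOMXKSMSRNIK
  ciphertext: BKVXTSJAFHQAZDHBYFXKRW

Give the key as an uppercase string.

  i= 0: B-S =  9 → J
  i= 1: K-Y = 12 → M
  i= 2: V-I = 13 → N
  i= 3: X-R =  6 → G
  i= 4: T-W = 23 → X
  i= 5: S-J =  9 → J
  i= 6: J-X = 12 → M
  i= 7: A-N = 13 → N
  i= 8: F-Z =  6 → G
  i= 9: H-K = 23 → X
  i=10: Q-H =  9 → J
  i=11: A-O = 12 → M
  i=12: Z-M = 13 → N
  i=13: D-X =  6 → G
  i=14: H-K = 23 → X
  i=15: B-S =  9 → J
  i=16: Y-M = 12 → M
  i=17: F-S = 13 → N
  i=18: X-R =  6 → G
  i=19: K-N = 23 → X
  i=20: R-I =  9 → J
  i=21: W-K = 12 → M
  shifts repeat with period 5: JMNGX

JMNGX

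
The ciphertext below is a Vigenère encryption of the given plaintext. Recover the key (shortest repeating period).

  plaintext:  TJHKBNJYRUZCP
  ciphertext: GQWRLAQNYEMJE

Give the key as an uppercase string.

NHPHK

  i= 0: G-T = 13 → N
  i= 1: Q-J =  7 → H
  i= 2: W-H = 15 → P
  i= 3: R-K =  7 → H
  i= 4: L-B = 10 → K
  i= 5: A-N = 13 → N
  i= 6: Q-J =  7 → H
  i= 7: N-Y = 15 → P
  i= 8: Y-R =  7 → H
  i= 9: E-U = 10 → K
  i=10: M-Z = 13 → N
  i=11: J-C =  7 → H
  i=12: E-P = 15 → P
  shifts repeat with period 5: NHPHK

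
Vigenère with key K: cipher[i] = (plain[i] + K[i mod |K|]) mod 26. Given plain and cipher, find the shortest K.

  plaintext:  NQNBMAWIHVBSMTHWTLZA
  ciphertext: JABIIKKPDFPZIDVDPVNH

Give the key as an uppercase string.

WKOH

  i= 0: J-N = 22 → W
  i= 1: A-Q = 10 → K
  i= 2: B-N = 14 → O
  i= 3: I-B =  7 → H
  i= 4: I-M = 22 → W
  i= 5: K-A = 10 → K
  i= 6: K-W = 14 → O
  i= 7: P-I =  7 → H
  i= 8: D-H = 22 → W
  i= 9: F-V = 10 → K
  i=10: P-B = 14 → O
  i=11: Z-S =  7 → H
  i=12: I-M = 22 → W
  i=13: D-T = 10 → K
  i=14: V-H = 14 → O
  i=15: D-W =  7 → H
  i=16: P-T = 22 → W
  i=17: V-L = 10 → K
  i=18: N-Z = 14 → O
  i=19: H-A =  7 → H
  shifts repeat with period 4: WKOH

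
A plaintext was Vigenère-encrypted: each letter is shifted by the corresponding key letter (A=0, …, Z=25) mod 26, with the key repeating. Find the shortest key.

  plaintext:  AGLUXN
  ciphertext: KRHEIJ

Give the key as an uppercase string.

  i= 0: K-A = 10 → K
  i= 1: R-G = 11 → L
  i= 2: H-L = 22 → W
  i= 3: E-U = 10 → K
  i= 4: I-X = 11 → L
  i= 5: J-N = 22 → W
  shifts repeat with period 3: KLW

KLW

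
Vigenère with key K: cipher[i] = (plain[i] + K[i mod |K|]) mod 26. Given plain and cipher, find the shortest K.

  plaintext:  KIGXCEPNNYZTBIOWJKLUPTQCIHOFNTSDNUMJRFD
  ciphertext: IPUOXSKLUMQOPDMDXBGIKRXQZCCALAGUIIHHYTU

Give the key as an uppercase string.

  i= 0: I-K = 24 → Y
  i= 1: P-I =  7 → H
  i= 2: U-G = 14 → O
  i= 3: O-X = 17 → R
  i= 4: X-C = 21 → V
  i= 5: S-E = 14 → O
  i= 6: K-P = 21 → V
  i= 7: L-N = 24 → Y
  i= 8: U-N =  7 → H
  i= 9: M-Y = 14 → O
  i=10: Q-Z = 17 → R
  i=11: O-T = 21 → V
  i=12: P-B = 14 → O
  i=13: D-I = 21 → V
  i=14: M-O = 24 → Y
  i=15: D-W =  7 → H
  i=16: X-J = 14 → O
  i=17: B-K = 17 → R
  i=18: G-L = 21 → V
  i=19: I-U = 14 → O
  i=20: K-P = 21 → V
  i=21: R-T = 24 → Y
  i=22: X-Q =  7 → H
  i=23: Q-C = 14 → O
  i=24: Z-I = 17 → R
  i=25: C-H = 21 → V
  i=26: C-O = 14 → O
  i=27: A-F = 21 → V
  i=28: L-N = 24 → Y
  i=29: A-T =  7 → H
  i=30: G-S = 14 → O
  i=31: U-D = 17 → R
  i=32: I-N = 21 → V
  i=33: I-U = 14 → O
  i=34: H-M = 21 → V
  i=35: H-J = 24 → Y
  i=36: Y-R =  7 → H
  i=37: T-F = 14 → O
  i=38: U-D = 17 → R
  shifts repeat with period 7: YHORVOV

YHORVOV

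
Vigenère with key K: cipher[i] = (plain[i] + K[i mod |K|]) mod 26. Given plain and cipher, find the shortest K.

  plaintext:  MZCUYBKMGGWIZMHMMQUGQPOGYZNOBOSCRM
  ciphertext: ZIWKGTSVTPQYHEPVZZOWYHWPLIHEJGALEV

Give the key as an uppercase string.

NJUQISIJ

  i= 0: Z-M = 13 → N
  i= 1: I-Z =  9 → J
  i= 2: W-C = 20 → U
  i= 3: K-U = 16 → Q
  i= 4: G-Y =  8 → I
  i= 5: T-B = 18 → S
  i= 6: S-K =  8 → I
  i= 7: V-M =  9 → J
  i= 8: T-G = 13 → N
  i= 9: P-G =  9 → J
  i=10: Q-W = 20 → U
  i=11: Y-I = 16 → Q
  i=12: H-Z =  8 → I
  i=13: E-M = 18 → S
  i=14: P-H =  8 → I
  i=15: V-M =  9 → J
  i=16: Z-M = 13 → N
  i=17: Z-Q =  9 → J
  i=18: O-U = 20 → U
  i=19: W-G = 16 → Q
  i=20: Y-Q =  8 → I
  i=21: H-P = 18 → S
  i=22: W-O =  8 → I
  i=23: P-G =  9 → J
  i=24: L-Y = 13 → N
  i=25: I-Z =  9 → J
  i=26: H-N = 20 → U
  i=27: E-O = 16 → Q
  i=28: J-B =  8 → I
  i=29: G-O = 18 → S
  i=30: A-S =  8 → I
  i=31: L-C =  9 → J
  i=32: E-R = 13 → N
  i=33: V-M =  9 → J
  shifts repeat with period 8: NJUQISIJ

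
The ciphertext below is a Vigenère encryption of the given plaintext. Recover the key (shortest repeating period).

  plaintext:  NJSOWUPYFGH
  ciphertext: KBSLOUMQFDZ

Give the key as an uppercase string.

  i= 0: K-N = 23 → X
  i= 1: B-J = 18 → S
  i= 2: S-S =  0 → A
  i= 3: L-O = 23 → X
  i= 4: O-W = 18 → S
  i= 5: U-U =  0 → A
  i= 6: M-P = 23 → X
  i= 7: Q-Y = 18 → S
  i= 8: F-F =  0 → A
  i= 9: D-G = 23 → X
  i=10: Z-H = 18 → S
  shifts repeat with period 3: XSA

XSA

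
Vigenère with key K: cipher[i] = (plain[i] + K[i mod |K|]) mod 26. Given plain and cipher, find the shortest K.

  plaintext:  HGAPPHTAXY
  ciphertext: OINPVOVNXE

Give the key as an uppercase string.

HCNAG

  i= 0: O-H =  7 → H
  i= 1: I-G =  2 → C
  i= 2: N-A = 13 → N
  i= 3: P-P =  0 → A
  i= 4: V-P =  6 → G
  i= 5: O-H =  7 → H
  i= 6: V-T =  2 → C
  i= 7: N-A = 13 → N
  i= 8: X-X =  0 → A
  i= 9: E-Y =  6 → G
  shifts repeat with period 5: HCNAG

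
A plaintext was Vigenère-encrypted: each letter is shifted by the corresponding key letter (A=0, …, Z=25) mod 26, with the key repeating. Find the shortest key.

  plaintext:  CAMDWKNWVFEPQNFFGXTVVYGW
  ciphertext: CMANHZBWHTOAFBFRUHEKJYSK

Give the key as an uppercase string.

AMOKLPO

  i= 0: C-C =  0 → A
  i= 1: M-A = 12 → M
  i= 2: A-M = 14 → O
  i= 3: N-D = 10 → K
  i= 4: H-W = 11 → L
  i= 5: Z-K = 15 → P
  i= 6: B-N = 14 → O
  i= 7: W-W =  0 → A
  i= 8: H-V = 12 → M
  i= 9: T-F = 14 → O
  i=10: O-E = 10 → K
  i=11: A-P = 11 → L
  i=12: F-Q = 15 → P
  i=13: B-N = 14 → O
  i=14: F-F =  0 → A
  i=15: R-F = 12 → M
  i=16: U-G = 14 → O
  i=17: H-X = 10 → K
  i=18: E-T = 11 → L
  i=19: K-V = 15 → P
  i=20: J-V = 14 → O
  i=21: Y-Y =  0 → A
  i=22: S-G = 12 → M
  i=23: K-W = 14 → O
  shifts repeat with period 7: AMOKLPO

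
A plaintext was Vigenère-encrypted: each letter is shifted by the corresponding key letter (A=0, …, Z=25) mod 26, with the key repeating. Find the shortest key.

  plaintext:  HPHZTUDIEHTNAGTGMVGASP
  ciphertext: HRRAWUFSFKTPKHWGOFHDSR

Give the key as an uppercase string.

ACKBD

  i= 0: H-H =  0 → A
  i= 1: R-P =  2 → C
  i= 2: R-H = 10 → K
  i= 3: A-Z =  1 → B
  i= 4: W-T =  3 → D
  i= 5: U-U =  0 → A
  i= 6: F-D =  2 → C
  i= 7: S-I = 10 → K
  i= 8: F-E =  1 → B
  i= 9: K-H =  3 → D
  i=10: T-T =  0 → A
  i=11: P-N =  2 → C
  i=12: K-A = 10 → K
  i=13: H-G =  1 → B
  i=14: W-T =  3 → D
  i=15: G-G =  0 → A
  i=16: O-M =  2 → C
  i=17: F-V = 10 → K
  i=18: H-G =  1 → B
  i=19: D-A =  3 → D
  i=20: S-S =  0 → A
  i=21: R-P =  2 → C
  shifts repeat with period 5: ACKBD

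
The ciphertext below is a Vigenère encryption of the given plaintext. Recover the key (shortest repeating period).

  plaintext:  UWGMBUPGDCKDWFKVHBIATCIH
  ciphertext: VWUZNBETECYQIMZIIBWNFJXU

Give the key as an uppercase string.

  i= 0: V-U =  1 → B
  i= 1: W-W =  0 → A
  i= 2: U-G = 14 → O
  i= 3: Z-M = 13 → N
  i= 4: N-B = 12 → M
  i= 5: B-U =  7 → H
  i= 6: E-P = 15 → P
  i= 7: T-G = 13 → N
  i= 8: E-D =  1 → B
  i= 9: C-C =  0 → A
  i=10: Y-K = 14 → O
  i=11: Q-D = 13 → N
  i=12: I-W = 12 → M
  i=13: M-F =  7 → H
  i=14: Z-K = 15 → P
  i=15: I-V = 13 → N
  i=16: I-H =  1 → B
  i=17: B-B =  0 → A
  i=18: W-I = 14 → O
  i=19: N-A = 13 → N
  i=20: F-T = 12 → M
  i=21: J-C =  7 → H
  i=22: X-I = 15 → P
  i=23: U-H = 13 → N
  shifts repeat with period 8: BAONMHPN

BAONMHPN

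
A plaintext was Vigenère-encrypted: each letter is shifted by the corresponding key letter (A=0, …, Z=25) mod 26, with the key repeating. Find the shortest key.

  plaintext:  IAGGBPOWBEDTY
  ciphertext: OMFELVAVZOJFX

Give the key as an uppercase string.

  i= 0: O-I =  6 → G
  i= 1: M-A = 12 → M
  i= 2: F-G = 25 → Z
  i= 3: E-G = 24 → Y
  i= 4: L-B = 10 → K
  i= 5: V-P =  6 → G
  i= 6: A-O = 12 → M
  i= 7: V-W = 25 → Z
  i= 8: Z-B = 24 → Y
  i= 9: O-E = 10 → K
  i=10: J-D =  6 → G
  i=11: F-T = 12 → M
  i=12: X-Y = 25 → Z
  shifts repeat with period 5: GMZYK

GMZYK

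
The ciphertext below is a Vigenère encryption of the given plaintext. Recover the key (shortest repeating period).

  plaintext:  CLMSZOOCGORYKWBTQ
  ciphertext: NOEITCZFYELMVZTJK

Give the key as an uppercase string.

LDSQUO

  i= 0: N-C = 11 → L
  i= 1: O-L =  3 → D
  i= 2: E-M = 18 → S
  i= 3: I-S = 16 → Q
  i= 4: T-Z = 20 → U
  i= 5: C-O = 14 → O
  i= 6: Z-O = 11 → L
  i= 7: F-C =  3 → D
  i= 8: Y-G = 18 → S
  i= 9: E-O = 16 → Q
  i=10: L-R = 20 → U
  i=11: M-Y = 14 → O
  i=12: V-K = 11 → L
  i=13: Z-W =  3 → D
  i=14: T-B = 18 → S
  i=15: J-T = 16 → Q
  i=16: K-Q = 20 → U
  shifts repeat with period 6: LDSQUO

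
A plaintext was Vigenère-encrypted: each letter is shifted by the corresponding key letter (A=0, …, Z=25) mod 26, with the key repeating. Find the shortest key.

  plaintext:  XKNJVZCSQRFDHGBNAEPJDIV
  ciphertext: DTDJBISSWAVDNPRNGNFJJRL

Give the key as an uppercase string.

GJQA

  i= 0: D-X =  6 → G
  i= 1: T-K =  9 → J
  i= 2: D-N = 16 → Q
  i= 3: J-J =  0 → A
  i= 4: B-V =  6 → G
  i= 5: I-Z =  9 → J
  i= 6: S-C = 16 → Q
  i= 7: S-S =  0 → A
  i= 8: W-Q =  6 → G
  i= 9: A-R =  9 → J
  i=10: V-F = 16 → Q
  i=11: D-D =  0 → A
  i=12: N-H =  6 → G
  i=13: P-G =  9 → J
  i=14: R-B = 16 → Q
  i=15: N-N =  0 → A
  i=16: G-A =  6 → G
  i=17: N-E =  9 → J
  i=18: F-P = 16 → Q
  i=19: J-J =  0 → A
  i=20: J-D =  6 → G
  i=21: R-I =  9 → J
  i=22: L-V = 16 → Q
  shifts repeat with period 4: GJQA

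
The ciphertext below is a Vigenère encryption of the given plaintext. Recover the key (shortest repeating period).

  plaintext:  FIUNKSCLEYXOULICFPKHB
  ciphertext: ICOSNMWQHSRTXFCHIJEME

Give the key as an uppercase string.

DUUF

  i= 0: I-F =  3 → D
  i= 1: C-I = 20 → U
  i= 2: O-U = 20 → U
  i= 3: S-N =  5 → F
  i= 4: N-K =  3 → D
  i= 5: M-S = 20 → U
  i= 6: W-C = 20 → U
  i= 7: Q-L =  5 → F
  i= 8: H-E =  3 → D
  i= 9: S-Y = 20 → U
  i=10: R-X = 20 → U
  i=11: T-O =  5 → F
  i=12: X-U =  3 → D
  i=13: F-L = 20 → U
  i=14: C-I = 20 → U
  i=15: H-C =  5 → F
  i=16: I-F =  3 → D
  i=17: J-P = 20 → U
  i=18: E-K = 20 → U
  i=19: M-H =  5 → F
  i=20: E-B =  3 → D
  shifts repeat with period 4: DUUF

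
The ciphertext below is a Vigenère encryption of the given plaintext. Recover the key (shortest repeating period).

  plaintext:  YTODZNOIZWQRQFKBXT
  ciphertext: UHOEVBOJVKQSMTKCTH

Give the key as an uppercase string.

  i= 0: U-Y = 22 → W
  i= 1: H-T = 14 → O
  i= 2: O-O =  0 → A
  i= 3: E-D =  1 → B
  i= 4: V-Z = 22 → W
  i= 5: B-N = 14 → O
  i= 6: O-O =  0 → A
  i= 7: J-I =  1 → B
  i= 8: V-Z = 22 → W
  i= 9: K-W = 14 → O
  i=10: Q-Q =  0 → A
  i=11: S-R =  1 → B
  i=12: M-Q = 22 → W
  i=13: T-F = 14 → O
  i=14: K-K =  0 → A
  i=15: C-B =  1 → B
  i=16: T-X = 22 → W
  i=17: H-T = 14 → O
  shifts repeat with period 4: WOAB

WOAB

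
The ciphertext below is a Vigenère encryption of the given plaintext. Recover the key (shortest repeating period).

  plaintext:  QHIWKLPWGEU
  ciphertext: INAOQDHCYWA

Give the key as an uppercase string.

SGS

  i= 0: I-Q = 18 → S
  i= 1: N-H =  6 → G
  i= 2: A-I = 18 → S
  i= 3: O-W = 18 → S
  i= 4: Q-K =  6 → G
  i= 5: D-L = 18 → S
  i= 6: H-P = 18 → S
  i= 7: C-W =  6 → G
  i= 8: Y-G = 18 → S
  i= 9: W-E = 18 → S
  i=10: A-U =  6 → G
  shifts repeat with period 3: SGS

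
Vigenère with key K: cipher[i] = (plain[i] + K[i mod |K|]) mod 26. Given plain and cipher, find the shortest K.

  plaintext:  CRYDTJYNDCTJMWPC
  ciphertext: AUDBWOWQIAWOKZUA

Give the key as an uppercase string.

YDF

  i= 0: A-C = 24 → Y
  i= 1: U-R =  3 → D
  i= 2: D-Y =  5 → F
  i= 3: B-D = 24 → Y
  i= 4: W-T =  3 → D
  i= 5: O-J =  5 → F
  i= 6: W-Y = 24 → Y
  i= 7: Q-N =  3 → D
  i= 8: I-D =  5 → F
  i= 9: A-C = 24 → Y
  i=10: W-T =  3 → D
  i=11: O-J =  5 → F
  i=12: K-M = 24 → Y
  i=13: Z-W =  3 → D
  i=14: U-P =  5 → F
  i=15: A-C = 24 → Y
  shifts repeat with period 3: YDF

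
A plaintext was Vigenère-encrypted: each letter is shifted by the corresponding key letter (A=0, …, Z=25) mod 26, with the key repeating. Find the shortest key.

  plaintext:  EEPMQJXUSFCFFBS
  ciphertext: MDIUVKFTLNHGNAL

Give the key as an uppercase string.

IZTIFB

  i= 0: M-E =  8 → I
  i= 1: D-E = 25 → Z
  i= 2: I-P = 19 → T
  i= 3: U-M =  8 → I
  i= 4: V-Q =  5 → F
  i= 5: K-J =  1 → B
  i= 6: F-X =  8 → I
  i= 7: T-U = 25 → Z
  i= 8: L-S = 19 → T
  i= 9: N-F =  8 → I
  i=10: H-C =  5 → F
  i=11: G-F =  1 → B
  i=12: N-F =  8 → I
  i=13: A-B = 25 → Z
  i=14: L-S = 19 → T
  shifts repeat with period 6: IZTIFB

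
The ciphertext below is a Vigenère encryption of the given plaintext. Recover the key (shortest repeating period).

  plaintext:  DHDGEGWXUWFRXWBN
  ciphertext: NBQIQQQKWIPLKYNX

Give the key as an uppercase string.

  i= 0: N-D = 10 → K
  i= 1: B-H = 20 → U
  i= 2: Q-D = 13 → N
  i= 3: I-G =  2 → C
  i= 4: Q-E = 12 → M
  i= 5: Q-G = 10 → K
  i= 6: Q-W = 20 → U
  i= 7: K-X = 13 → N
  i= 8: W-U =  2 → C
  i= 9: I-W = 12 → M
  i=10: P-F = 10 → K
  i=11: L-R = 20 → U
  i=12: K-X = 13 → N
  i=13: Y-W =  2 → C
  i=14: N-B = 12 → M
  i=15: X-N = 10 → K
  shifts repeat with period 5: KUNCM

KUNCM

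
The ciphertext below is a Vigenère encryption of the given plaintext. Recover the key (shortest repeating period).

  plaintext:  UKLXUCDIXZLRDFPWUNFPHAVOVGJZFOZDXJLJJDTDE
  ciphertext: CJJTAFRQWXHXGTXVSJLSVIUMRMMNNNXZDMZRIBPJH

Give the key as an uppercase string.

  i= 0: C-U =  8 → I
  i= 1: J-K = 25 → Z
  i= 2: J-L = 24 → Y
  i= 3: T-X = 22 → W
  i= 4: A-U =  6 → G
  i= 5: F-C =  3 → D
  i= 6: R-D = 14 → O
  i= 7: Q-I =  8 → I
  i= 8: W-X = 25 → Z
  i= 9: X-Z = 24 → Y
  i=10: H-L = 22 → W
  i=11: X-R =  6 → G
  i=12: G-D =  3 → D
  i=13: T-F = 14 → O
  i=14: X-P =  8 → I
  i=15: V-W = 25 → Z
  i=16: S-U = 24 → Y
  i=17: J-N = 22 → W
  i=18: L-F =  6 → G
  i=19: S-P =  3 → D
  i=20: V-H = 14 → O
  i=21: I-A =  8 → I
  i=22: U-V = 25 → Z
  i=23: M-O = 24 → Y
  i=24: R-V = 22 → W
  i=25: M-G =  6 → G
  i=26: M-J =  3 → D
  i=27: N-Z = 14 → O
  i=28: N-F =  8 → I
  i=29: N-O = 25 → Z
  i=30: X-Z = 24 → Y
  i=31: Z-D = 22 → W
  i=32: D-X =  6 → G
  i=33: M-J =  3 → D
  i=34: Z-L = 14 → O
  i=35: R-J =  8 → I
  i=36: I-J = 25 → Z
  i=37: B-D = 24 → Y
  i=38: P-T = 22 → W
  i=39: J-D =  6 → G
  i=40: H-E =  3 → D
  shifts repeat with period 7: IZYWGDO

IZYWGDO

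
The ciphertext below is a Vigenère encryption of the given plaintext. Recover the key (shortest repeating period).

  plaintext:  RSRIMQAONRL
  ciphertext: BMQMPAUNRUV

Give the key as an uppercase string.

  i= 0: B-R = 10 → K
  i= 1: M-S = 20 → U
  i= 2: Q-R = 25 → Z
  i= 3: M-I =  4 → E
  i= 4: P-M =  3 → D
  i= 5: A-Q = 10 → K
  i= 6: U-A = 20 → U
  i= 7: N-O = 25 → Z
  i= 8: R-N =  4 → E
  i= 9: U-R =  3 → D
  i=10: V-L = 10 → K
  shifts repeat with period 5: KUZED

KUZED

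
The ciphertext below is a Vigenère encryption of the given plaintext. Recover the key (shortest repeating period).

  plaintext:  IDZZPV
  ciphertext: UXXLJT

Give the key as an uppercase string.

  i= 0: U-I = 12 → M
  i= 1: X-D = 20 → U
  i= 2: X-Z = 24 → Y
  i= 3: L-Z = 12 → M
  i= 4: J-P = 20 → U
  i= 5: T-V = 24 → Y
  shifts repeat with period 3: MUY

MUY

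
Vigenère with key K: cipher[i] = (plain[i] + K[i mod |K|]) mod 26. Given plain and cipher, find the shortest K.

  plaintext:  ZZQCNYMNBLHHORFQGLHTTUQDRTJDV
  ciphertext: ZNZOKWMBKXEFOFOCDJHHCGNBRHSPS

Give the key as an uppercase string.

  i= 0: Z-Z =  0 → A
  i= 1: N-Z = 14 → O
  i= 2: Z-Q =  9 → J
  i= 3: O-C = 12 → M
  i= 4: K-N = 23 → X
  i= 5: W-Y = 24 → Y
  i= 6: M-M =  0 → A
  i= 7: B-N = 14 → O
  i= 8: K-B =  9 → J
  i= 9: X-L = 12 → M
  i=10: E-H = 23 → X
  i=11: F-H = 24 → Y
  i=12: O-O =  0 → A
  i=13: F-R = 14 → O
  i=14: O-F =  9 → J
  i=15: C-Q = 12 → M
  i=16: D-G = 23 → X
  i=17: J-L = 24 → Y
  i=18: H-H =  0 → A
  i=19: H-T = 14 → O
  i=20: C-T =  9 → J
  i=21: G-U = 12 → M
  i=22: N-Q = 23 → X
  i=23: B-D = 24 → Y
  i=24: R-R =  0 → A
  i=25: H-T = 14 → O
  i=26: S-J =  9 → J
  i=27: P-D = 12 → M
  i=28: S-V = 23 → X
  shifts repeat with period 6: AOJMXY

AOJMXY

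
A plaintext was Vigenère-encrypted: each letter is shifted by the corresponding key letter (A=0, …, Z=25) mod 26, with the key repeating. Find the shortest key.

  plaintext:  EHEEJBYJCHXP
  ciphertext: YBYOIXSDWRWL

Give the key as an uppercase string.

UUUKZW

  i= 0: Y-E = 20 → U
  i= 1: B-H = 20 → U
  i= 2: Y-E = 20 → U
  i= 3: O-E = 10 → K
  i= 4: I-J = 25 → Z
  i= 5: X-B = 22 → W
  i= 6: S-Y = 20 → U
  i= 7: D-J = 20 → U
  i= 8: W-C = 20 → U
  i= 9: R-H = 10 → K
  i=10: W-X = 25 → Z
  i=11: L-P = 22 → W
  shifts repeat with period 6: UUUKZW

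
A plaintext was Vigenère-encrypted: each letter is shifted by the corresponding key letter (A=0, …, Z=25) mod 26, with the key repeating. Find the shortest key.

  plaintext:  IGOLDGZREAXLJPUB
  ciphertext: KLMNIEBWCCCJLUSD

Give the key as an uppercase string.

CFY

  i= 0: K-I =  2 → C
  i= 1: L-G =  5 → F
  i= 2: M-O = 24 → Y
  i= 3: N-L =  2 → C
  i= 4: I-D =  5 → F
  i= 5: E-G = 24 → Y
  i= 6: B-Z =  2 → C
  i= 7: W-R =  5 → F
  i= 8: C-E = 24 → Y
  i= 9: C-A =  2 → C
  i=10: C-X =  5 → F
  i=11: J-L = 24 → Y
  i=12: L-J =  2 → C
  i=13: U-P =  5 → F
  i=14: S-U = 24 → Y
  i=15: D-B =  2 → C
  shifts repeat with period 3: CFY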